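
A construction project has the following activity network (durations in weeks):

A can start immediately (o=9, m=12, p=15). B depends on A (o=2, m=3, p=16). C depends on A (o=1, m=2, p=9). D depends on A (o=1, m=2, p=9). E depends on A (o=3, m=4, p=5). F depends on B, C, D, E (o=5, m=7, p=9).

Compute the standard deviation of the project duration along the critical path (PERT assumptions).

te_A = (9 + 4·12 + 15)/6 = 72/6 = 12; σ²_A = ((15−9)/6)² = 1.000
te_B = (2 + 4·3 + 16)/6 = 30/6 = 5; σ²_B = ((16−2)/6)² = 5.444
te_C = (1 + 4·2 + 9)/6 = 18/6 = 3; σ²_C = ((9−1)/6)² = 1.778
te_D = (1 + 4·2 + 9)/6 = 18/6 = 3; σ²_D = ((9−1)/6)² = 1.778
te_E = (3 + 4·4 + 5)/6 = 24/6 = 4; σ²_E = ((5−3)/6)² = 0.111
te_F = (5 + 4·7 + 9)/6 = 42/6 = 7; σ²_F = ((9−5)/6)² = 0.444

Forward pass:
ES_A = 0; EF_A = 12
ES_B = 12; EF_B = 12+5 = 17
ES_C = 12; EF_C = 12+3 = 15
ES_D = 12; EF_D = 12+3 = 15
ES_E = 12; EF_E = 12+4 = 16
ES_F = max(EF_B=17, EF_C=15, EF_D=15, EF_E=16) = 17; EF_F = 17+7 = 24
Expected project duration μ = 24 weeks. Critical path: A → B → F.

Variance along critical path = 1.000 + 5.444 + 0.444 = 6.889
σ = √6.889 = 2.625 weeks

2.62 weeks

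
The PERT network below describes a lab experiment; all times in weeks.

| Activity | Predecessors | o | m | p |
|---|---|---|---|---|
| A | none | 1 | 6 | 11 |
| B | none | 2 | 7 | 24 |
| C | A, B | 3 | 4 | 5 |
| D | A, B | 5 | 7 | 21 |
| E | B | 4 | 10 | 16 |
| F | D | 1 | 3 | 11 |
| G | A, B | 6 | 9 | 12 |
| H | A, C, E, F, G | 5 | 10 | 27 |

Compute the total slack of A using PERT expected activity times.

te_A = (1 + 4·6 + 11)/6 = 36/6 = 6
te_B = (2 + 4·7 + 24)/6 = 54/6 = 9
te_C = (3 + 4·4 + 5)/6 = 24/6 = 4
te_D = (5 + 4·7 + 21)/6 = 54/6 = 9
te_E = (4 + 4·10 + 16)/6 = 60/6 = 10
te_F = (1 + 4·3 + 11)/6 = 24/6 = 4
te_G = (6 + 4·9 + 12)/6 = 54/6 = 9
te_H = (5 + 4·10 + 27)/6 = 72/6 = 12

Forward pass:
ES_A = 0; EF_A = 6
ES_B = 0; EF_B = 9
ES_C = max(EF_A=6, EF_B=9) = 9; EF_C = 9+4 = 13
ES_D = max(EF_A=6, EF_B=9) = 9; EF_D = 9+9 = 18
ES_E = 9; EF_E = 9+10 = 19
ES_F = 18; EF_F = 18+4 = 22
ES_G = max(EF_A=6, EF_B=9) = 9; EF_G = 9+9 = 18
ES_H = max(EF_A=6, EF_C=13, EF_E=19, EF_F=22, EF_G=18) = 22; EF_H = 22+12 = 34
Expected project duration μ = 34 weeks. Critical path: B → D → F → H.

Backward pass:
LF_H = 34; LS_H = 34−12 = 22
LF_G = LS_H = 22; LS_G = 22−9 = 13
LF_F = LS_H = 22; LS_F = 22−4 = 18
LF_E = LS_H = 22; LS_E = 22−10 = 12
LF_D = LS_F = 18; LS_D = 18−9 = 9
LF_C = LS_H = 22; LS_C = 22−4 = 18
LF_B = min(LS_C=18, LS_D=9, LS_E=12, LS_G=13) = 9; LS_B = 9−9 = 0
LF_A = min(LS_C=18, LS_D=9, LS_G=13, LS_H=22) = 9; LS_A = 9−6 = 3
Slack_A = LS_A − ES_A = 3 − 0 = 3

3 weeks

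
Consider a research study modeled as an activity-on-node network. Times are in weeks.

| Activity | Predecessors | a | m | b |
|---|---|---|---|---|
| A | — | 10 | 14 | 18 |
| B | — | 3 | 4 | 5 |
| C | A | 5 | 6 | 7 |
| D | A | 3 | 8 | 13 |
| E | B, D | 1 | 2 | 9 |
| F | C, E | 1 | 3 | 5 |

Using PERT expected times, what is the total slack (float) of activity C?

te_A = (10 + 4·14 + 18)/6 = 84/6 = 14
te_B = (3 + 4·4 + 5)/6 = 24/6 = 4
te_C = (5 + 4·6 + 7)/6 = 36/6 = 6
te_D = (3 + 4·8 + 13)/6 = 48/6 = 8
te_E = (1 + 4·2 + 9)/6 = 18/6 = 3
te_F = (1 + 4·3 + 5)/6 = 18/6 = 3

Forward pass:
ES_A = 0; EF_A = 14
ES_B = 0; EF_B = 4
ES_C = 14; EF_C = 14+6 = 20
ES_D = 14; EF_D = 14+8 = 22
ES_E = max(EF_B=4, EF_D=22) = 22; EF_E = 22+3 = 25
ES_F = max(EF_C=20, EF_E=25) = 25; EF_F = 25+3 = 28
Expected project duration μ = 28 weeks. Critical path: A → D → E → F.

Backward pass:
LF_F = 28; LS_F = 28−3 = 25
LF_E = LS_F = 25; LS_E = 25−3 = 22
LF_D = LS_E = 22; LS_D = 22−8 = 14
LF_C = LS_F = 25; LS_C = 25−6 = 19
LF_B = LS_E = 22; LS_B = 22−4 = 18
LF_A = min(LS_C=19, LS_D=14) = 14; LS_A = 14−14 = 0
Slack_C = LS_C − ES_C = 19 − 14 = 5

5 weeks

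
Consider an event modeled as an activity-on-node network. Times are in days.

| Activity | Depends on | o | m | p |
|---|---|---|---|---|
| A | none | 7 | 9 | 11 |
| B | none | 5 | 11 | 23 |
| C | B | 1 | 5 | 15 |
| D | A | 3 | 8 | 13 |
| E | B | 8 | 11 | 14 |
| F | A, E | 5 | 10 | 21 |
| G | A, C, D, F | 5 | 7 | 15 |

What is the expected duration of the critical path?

42 days

te_A = (7 + 4·9 + 11)/6 = 54/6 = 9
te_B = (5 + 4·11 + 23)/6 = 72/6 = 12
te_C = (1 + 4·5 + 15)/6 = 36/6 = 6
te_D = (3 + 4·8 + 13)/6 = 48/6 = 8
te_E = (8 + 4·11 + 14)/6 = 66/6 = 11
te_F = (5 + 4·10 + 21)/6 = 66/6 = 11
te_G = (5 + 4·7 + 15)/6 = 48/6 = 8

Forward pass:
ES_A = 0; EF_A = 9
ES_B = 0; EF_B = 12
ES_C = 12; EF_C = 12+6 = 18
ES_D = 9; EF_D = 9+8 = 17
ES_E = 12; EF_E = 12+11 = 23
ES_F = max(EF_A=9, EF_E=23) = 23; EF_F = 23+11 = 34
ES_G = max(EF_A=9, EF_C=18, EF_D=17, EF_F=34) = 34; EF_G = 34+8 = 42
Expected project duration μ = 42 days. Critical path: B → E → F → G.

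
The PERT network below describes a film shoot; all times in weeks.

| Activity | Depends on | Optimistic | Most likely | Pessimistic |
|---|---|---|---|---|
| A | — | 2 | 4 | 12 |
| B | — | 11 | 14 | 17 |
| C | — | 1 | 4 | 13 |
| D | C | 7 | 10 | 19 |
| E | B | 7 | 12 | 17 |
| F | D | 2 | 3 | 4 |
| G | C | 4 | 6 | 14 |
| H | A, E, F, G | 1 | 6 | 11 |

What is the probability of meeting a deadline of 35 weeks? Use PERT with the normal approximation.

te_A = (2 + 4·4 + 12)/6 = 30/6 = 5; σ²_A = ((12−2)/6)² = 2.778
te_B = (11 + 4·14 + 17)/6 = 84/6 = 14; σ²_B = ((17−11)/6)² = 1.000
te_C = (1 + 4·4 + 13)/6 = 30/6 = 5; σ²_C = ((13−1)/6)² = 4.000
te_D = (7 + 4·10 + 19)/6 = 66/6 = 11; σ²_D = ((19−7)/6)² = 4.000
te_E = (7 + 4·12 + 17)/6 = 72/6 = 12; σ²_E = ((17−7)/6)² = 2.778
te_F = (2 + 4·3 + 4)/6 = 18/6 = 3; σ²_F = ((4−2)/6)² = 0.111
te_G = (4 + 4·6 + 14)/6 = 42/6 = 7; σ²_G = ((14−4)/6)² = 2.778
te_H = (1 + 4·6 + 11)/6 = 36/6 = 6; σ²_H = ((11−1)/6)² = 2.778

Forward pass:
ES_A = 0; EF_A = 5
ES_B = 0; EF_B = 14
ES_C = 0; EF_C = 5
ES_D = 5; EF_D = 5+11 = 16
ES_E = 14; EF_E = 14+12 = 26
ES_F = 16; EF_F = 16+3 = 19
ES_G = 5; EF_G = 5+7 = 12
ES_H = max(EF_A=5, EF_E=26, EF_F=19, EF_G=12) = 26; EF_H = 26+6 = 32
Expected project duration μ = 32 weeks. Critical path: B → E → H.

Variance along critical path = 1.000 + 2.778 + 2.778 = 6.556; σ = √6.556 = 2.560 weeks.
Z = (35 − 32) / 2.560 = 1.172
P(T ≤ 35) = Φ(1.172) ≈ 0.879

0.879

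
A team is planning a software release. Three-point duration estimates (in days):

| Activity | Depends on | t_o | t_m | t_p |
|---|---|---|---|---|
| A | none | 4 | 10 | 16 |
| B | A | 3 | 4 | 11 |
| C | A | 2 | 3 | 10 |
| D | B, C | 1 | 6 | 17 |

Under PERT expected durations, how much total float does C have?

te_A = (4 + 4·10 + 16)/6 = 60/6 = 10
te_B = (3 + 4·4 + 11)/6 = 30/6 = 5
te_C = (2 + 4·3 + 10)/6 = 24/6 = 4
te_D = (1 + 4·6 + 17)/6 = 42/6 = 7

Forward pass:
ES_A = 0; EF_A = 10
ES_B = 10; EF_B = 10+5 = 15
ES_C = 10; EF_C = 10+4 = 14
ES_D = max(EF_B=15, EF_C=14) = 15; EF_D = 15+7 = 22
Expected project duration μ = 22 days. Critical path: A → B → D.

Backward pass:
LF_D = 22; LS_D = 22−7 = 15
LF_C = LS_D = 15; LS_C = 15−4 = 11
LF_B = LS_D = 15; LS_B = 15−5 = 10
LF_A = min(LS_B=10, LS_C=11) = 10; LS_A = 10−10 = 0
Slack_C = LS_C − ES_C = 11 − 10 = 1

1 days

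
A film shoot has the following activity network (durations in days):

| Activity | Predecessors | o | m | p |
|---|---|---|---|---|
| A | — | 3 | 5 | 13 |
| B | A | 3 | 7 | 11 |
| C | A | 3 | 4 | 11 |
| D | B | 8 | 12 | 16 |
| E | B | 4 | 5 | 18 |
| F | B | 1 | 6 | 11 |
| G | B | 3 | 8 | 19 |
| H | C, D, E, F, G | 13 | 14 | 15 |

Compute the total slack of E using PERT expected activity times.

te_A = (3 + 4·5 + 13)/6 = 36/6 = 6
te_B = (3 + 4·7 + 11)/6 = 42/6 = 7
te_C = (3 + 4·4 + 11)/6 = 30/6 = 5
te_D = (8 + 4·12 + 16)/6 = 72/6 = 12
te_E = (4 + 4·5 + 18)/6 = 42/6 = 7
te_F = (1 + 4·6 + 11)/6 = 36/6 = 6
te_G = (3 + 4·8 + 19)/6 = 54/6 = 9
te_H = (13 + 4·14 + 15)/6 = 84/6 = 14

Forward pass:
ES_A = 0; EF_A = 6
ES_B = 6; EF_B = 6+7 = 13
ES_C = 6; EF_C = 6+5 = 11
ES_D = 13; EF_D = 13+12 = 25
ES_E = 13; EF_E = 13+7 = 20
ES_F = 13; EF_F = 13+6 = 19
ES_G = 13; EF_G = 13+9 = 22
ES_H = max(EF_C=11, EF_D=25, EF_E=20, EF_F=19, EF_G=22) = 25; EF_H = 25+14 = 39
Expected project duration μ = 39 days. Critical path: A → B → D → H.

Backward pass:
LF_H = 39; LS_H = 39−14 = 25
LF_G = LS_H = 25; LS_G = 25−9 = 16
LF_F = LS_H = 25; LS_F = 25−6 = 19
LF_E = LS_H = 25; LS_E = 25−7 = 18
LF_D = LS_H = 25; LS_D = 25−12 = 13
LF_C = LS_H = 25; LS_C = 25−5 = 20
LF_B = min(LS_D=13, LS_E=18, LS_F=19, LS_G=16) = 13; LS_B = 13−7 = 6
LF_A = min(LS_B=6, LS_C=20) = 6; LS_A = 6−6 = 0
Slack_E = LS_E − ES_E = 18 − 13 = 5

5 days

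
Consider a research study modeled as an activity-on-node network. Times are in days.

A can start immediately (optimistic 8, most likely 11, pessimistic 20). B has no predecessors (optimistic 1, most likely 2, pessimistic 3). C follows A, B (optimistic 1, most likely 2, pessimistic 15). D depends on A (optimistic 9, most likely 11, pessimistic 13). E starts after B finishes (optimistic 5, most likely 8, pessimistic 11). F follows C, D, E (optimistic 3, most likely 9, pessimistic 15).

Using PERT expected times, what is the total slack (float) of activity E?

13 days

te_A = (8 + 4·11 + 20)/6 = 72/6 = 12
te_B = (1 + 4·2 + 3)/6 = 12/6 = 2
te_C = (1 + 4·2 + 15)/6 = 24/6 = 4
te_D = (9 + 4·11 + 13)/6 = 66/6 = 11
te_E = (5 + 4·8 + 11)/6 = 48/6 = 8
te_F = (3 + 4·9 + 15)/6 = 54/6 = 9

Forward pass:
ES_A = 0; EF_A = 12
ES_B = 0; EF_B = 2
ES_C = max(EF_A=12, EF_B=2) = 12; EF_C = 12+4 = 16
ES_D = 12; EF_D = 12+11 = 23
ES_E = 2; EF_E = 2+8 = 10
ES_F = max(EF_C=16, EF_D=23, EF_E=10) = 23; EF_F = 23+9 = 32
Expected project duration μ = 32 days. Critical path: A → D → F.

Backward pass:
LF_F = 32; LS_F = 32−9 = 23
LF_E = LS_F = 23; LS_E = 23−8 = 15
LF_D = LS_F = 23; LS_D = 23−11 = 12
LF_C = LS_F = 23; LS_C = 23−4 = 19
LF_B = min(LS_C=19, LS_E=15) = 15; LS_B = 15−2 = 13
LF_A = min(LS_C=19, LS_D=12) = 12; LS_A = 12−12 = 0
Slack_E = LS_E − ES_E = 15 − 2 = 13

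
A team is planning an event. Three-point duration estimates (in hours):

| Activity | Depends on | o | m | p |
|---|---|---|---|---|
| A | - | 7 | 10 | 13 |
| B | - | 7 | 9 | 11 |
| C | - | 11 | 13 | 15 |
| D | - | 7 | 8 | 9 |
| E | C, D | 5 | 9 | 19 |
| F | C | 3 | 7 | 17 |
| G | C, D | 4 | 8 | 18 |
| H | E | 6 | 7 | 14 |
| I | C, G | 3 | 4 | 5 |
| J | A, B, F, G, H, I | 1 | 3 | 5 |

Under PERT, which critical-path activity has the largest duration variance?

E

te_A = (7 + 4·10 + 13)/6 = 60/6 = 10; σ²_A = ((13−7)/6)² = 1.000
te_B = (7 + 4·9 + 11)/6 = 54/6 = 9; σ²_B = ((11−7)/6)² = 0.444
te_C = (11 + 4·13 + 15)/6 = 78/6 = 13; σ²_C = ((15−11)/6)² = 0.444
te_D = (7 + 4·8 + 9)/6 = 48/6 = 8; σ²_D = ((9−7)/6)² = 0.111
te_E = (5 + 4·9 + 19)/6 = 60/6 = 10; σ²_E = ((19−5)/6)² = 5.444
te_F = (3 + 4·7 + 17)/6 = 48/6 = 8; σ²_F = ((17−3)/6)² = 5.444
te_G = (4 + 4·8 + 18)/6 = 54/6 = 9; σ²_G = ((18−4)/6)² = 5.444
te_H = (6 + 4·7 + 14)/6 = 48/6 = 8; σ²_H = ((14−6)/6)² = 1.778
te_I = (3 + 4·4 + 5)/6 = 24/6 = 4; σ²_I = ((5−3)/6)² = 0.111
te_J = (1 + 4·3 + 5)/6 = 18/6 = 3; σ²_J = ((5−1)/6)² = 0.444

Forward pass:
ES_A = 0; EF_A = 10
ES_B = 0; EF_B = 9
ES_C = 0; EF_C = 13
ES_D = 0; EF_D = 8
ES_E = max(EF_C=13, EF_D=8) = 13; EF_E = 13+10 = 23
ES_F = 13; EF_F = 13+8 = 21
ES_G = max(EF_C=13, EF_D=8) = 13; EF_G = 13+9 = 22
ES_H = 23; EF_H = 23+8 = 31
ES_I = max(EF_C=13, EF_G=22) = 22; EF_I = 22+4 = 26
ES_J = max(EF_A=10, EF_B=9, EF_F=21, EF_G=22, EF_H=31, EF_I=26) = 31; EF_J = 31+3 = 34
Expected project duration μ = 34 hours. Critical path: C → E → H → J.

Variances on critical path: σ²_C=0.444, σ²_E=5.444, σ²_H=1.778, σ²_J=0.444.
Largest is σ²_E = 5.444.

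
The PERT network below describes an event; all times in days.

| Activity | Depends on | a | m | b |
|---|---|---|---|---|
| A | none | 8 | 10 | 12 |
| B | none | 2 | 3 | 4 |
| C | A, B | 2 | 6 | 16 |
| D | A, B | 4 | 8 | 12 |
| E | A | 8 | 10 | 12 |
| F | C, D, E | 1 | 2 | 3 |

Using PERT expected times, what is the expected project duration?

te_A = (8 + 4·10 + 12)/6 = 60/6 = 10
te_B = (2 + 4·3 + 4)/6 = 18/6 = 3
te_C = (2 + 4·6 + 16)/6 = 42/6 = 7
te_D = (4 + 4·8 + 12)/6 = 48/6 = 8
te_E = (8 + 4·10 + 12)/6 = 60/6 = 10
te_F = (1 + 4·2 + 3)/6 = 12/6 = 2

Forward pass:
ES_A = 0; EF_A = 10
ES_B = 0; EF_B = 3
ES_C = max(EF_A=10, EF_B=3) = 10; EF_C = 10+7 = 17
ES_D = max(EF_A=10, EF_B=3) = 10; EF_D = 10+8 = 18
ES_E = 10; EF_E = 10+10 = 20
ES_F = max(EF_C=17, EF_D=18, EF_E=20) = 20; EF_F = 20+2 = 22
Expected project duration μ = 22 days. Critical path: A → E → F.

22 days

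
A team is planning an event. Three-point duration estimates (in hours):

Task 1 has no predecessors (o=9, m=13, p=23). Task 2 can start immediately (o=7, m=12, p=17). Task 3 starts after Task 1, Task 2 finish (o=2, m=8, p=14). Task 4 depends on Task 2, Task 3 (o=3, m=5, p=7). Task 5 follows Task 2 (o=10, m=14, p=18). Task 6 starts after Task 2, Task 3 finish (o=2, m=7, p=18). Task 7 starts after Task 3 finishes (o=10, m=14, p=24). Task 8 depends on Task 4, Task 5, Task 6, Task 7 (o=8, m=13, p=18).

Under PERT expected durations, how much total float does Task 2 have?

te_Task 1 = (9 + 4·13 + 23)/6 = 84/6 = 14
te_Task 2 = (7 + 4·12 + 17)/6 = 72/6 = 12
te_Task 3 = (2 + 4·8 + 14)/6 = 48/6 = 8
te_Task 4 = (3 + 4·5 + 7)/6 = 30/6 = 5
te_Task 5 = (10 + 4·14 + 18)/6 = 84/6 = 14
te_Task 6 = (2 + 4·7 + 18)/6 = 48/6 = 8
te_Task 7 = (10 + 4·14 + 24)/6 = 90/6 = 15
te_Task 8 = (8 + 4·13 + 18)/6 = 78/6 = 13

Forward pass:
ES_Task 1 = 0; EF_Task 1 = 14
ES_Task 2 = 0; EF_Task 2 = 12
ES_Task 3 = max(EF_Task 1=14, EF_Task 2=12) = 14; EF_Task 3 = 14+8 = 22
ES_Task 4 = max(EF_Task 2=12, EF_Task 3=22) = 22; EF_Task 4 = 22+5 = 27
ES_Task 5 = 12; EF_Task 5 = 12+14 = 26
ES_Task 6 = max(EF_Task 2=12, EF_Task 3=22) = 22; EF_Task 6 = 22+8 = 30
ES_Task 7 = 22; EF_Task 7 = 22+15 = 37
ES_Task 8 = max(EF_Task 4=27, EF_Task 5=26, EF_Task 6=30, EF_Task 7=37) = 37; EF_Task 8 = 37+13 = 50
Expected project duration μ = 50 hours. Critical path: Task 1 → Task 3 → Task 7 → Task 8.

Backward pass:
LF_Task 8 = 50; LS_Task 8 = 50−13 = 37
LF_Task 7 = LS_Task 8 = 37; LS_Task 7 = 37−15 = 22
LF_Task 6 = LS_Task 8 = 37; LS_Task 6 = 37−8 = 29
LF_Task 5 = LS_Task 8 = 37; LS_Task 5 = 37−14 = 23
LF_Task 4 = LS_Task 8 = 37; LS_Task 4 = 37−5 = 32
LF_Task 3 = min(LS_Task 4=32, LS_Task 6=29, LS_Task 7=22) = 22; LS_Task 3 = 22−8 = 14
LF_Task 2 = min(LS_Task 3=14, LS_Task 4=32, LS_Task 5=23, LS_Task 6=29) = 14; LS_Task 2 = 14−12 = 2
LF_Task 1 = LS_Task 3 = 14; LS_Task 1 = 14−14 = 0
Slack_Task 2 = LS_Task 2 − ES_Task 2 = 2 − 0 = 2

2 hours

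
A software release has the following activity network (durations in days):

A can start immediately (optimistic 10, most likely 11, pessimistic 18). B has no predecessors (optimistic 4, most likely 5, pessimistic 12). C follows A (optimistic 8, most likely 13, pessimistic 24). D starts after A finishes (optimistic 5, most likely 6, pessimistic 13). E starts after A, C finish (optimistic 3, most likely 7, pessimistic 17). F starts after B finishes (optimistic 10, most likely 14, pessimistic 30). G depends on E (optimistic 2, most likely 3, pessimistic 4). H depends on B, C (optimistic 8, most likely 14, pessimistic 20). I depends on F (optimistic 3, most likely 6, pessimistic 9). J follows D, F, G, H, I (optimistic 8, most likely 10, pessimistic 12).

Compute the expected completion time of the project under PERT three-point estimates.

50 days

te_A = (10 + 4·11 + 18)/6 = 72/6 = 12
te_B = (4 + 4·5 + 12)/6 = 36/6 = 6
te_C = (8 + 4·13 + 24)/6 = 84/6 = 14
te_D = (5 + 4·6 + 13)/6 = 42/6 = 7
te_E = (3 + 4·7 + 17)/6 = 48/6 = 8
te_F = (10 + 4·14 + 30)/6 = 96/6 = 16
te_G = (2 + 4·3 + 4)/6 = 18/6 = 3
te_H = (8 + 4·14 + 20)/6 = 84/6 = 14
te_I = (3 + 4·6 + 9)/6 = 36/6 = 6
te_J = (8 + 4·10 + 12)/6 = 60/6 = 10

Forward pass:
ES_A = 0; EF_A = 12
ES_B = 0; EF_B = 6
ES_C = 12; EF_C = 12+14 = 26
ES_D = 12; EF_D = 12+7 = 19
ES_E = max(EF_A=12, EF_C=26) = 26; EF_E = 26+8 = 34
ES_F = 6; EF_F = 6+16 = 22
ES_G = 34; EF_G = 34+3 = 37
ES_H = max(EF_B=6, EF_C=26) = 26; EF_H = 26+14 = 40
ES_I = 22; EF_I = 22+6 = 28
ES_J = max(EF_D=19, EF_F=22, EF_G=37, EF_H=40, EF_I=28) = 40; EF_J = 40+10 = 50
Expected project duration μ = 50 days. Critical path: A → C → H → J.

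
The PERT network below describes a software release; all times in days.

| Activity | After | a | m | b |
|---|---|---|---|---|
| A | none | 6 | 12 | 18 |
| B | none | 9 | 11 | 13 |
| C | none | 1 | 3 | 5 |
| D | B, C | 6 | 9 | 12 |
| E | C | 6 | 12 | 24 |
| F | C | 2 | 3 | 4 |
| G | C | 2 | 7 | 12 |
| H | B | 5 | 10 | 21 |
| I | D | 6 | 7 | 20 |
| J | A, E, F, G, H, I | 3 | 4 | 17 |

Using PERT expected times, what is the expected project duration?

te_A = (6 + 4·12 + 18)/6 = 72/6 = 12
te_B = (9 + 4·11 + 13)/6 = 66/6 = 11
te_C = (1 + 4·3 + 5)/6 = 18/6 = 3
te_D = (6 + 4·9 + 12)/6 = 54/6 = 9
te_E = (6 + 4·12 + 24)/6 = 78/6 = 13
te_F = (2 + 4·3 + 4)/6 = 18/6 = 3
te_G = (2 + 4·7 + 12)/6 = 42/6 = 7
te_H = (5 + 4·10 + 21)/6 = 66/6 = 11
te_I = (6 + 4·7 + 20)/6 = 54/6 = 9
te_J = (3 + 4·4 + 17)/6 = 36/6 = 6

Forward pass:
ES_A = 0; EF_A = 12
ES_B = 0; EF_B = 11
ES_C = 0; EF_C = 3
ES_D = max(EF_B=11, EF_C=3) = 11; EF_D = 11+9 = 20
ES_E = 3; EF_E = 3+13 = 16
ES_F = 3; EF_F = 3+3 = 6
ES_G = 3; EF_G = 3+7 = 10
ES_H = 11; EF_H = 11+11 = 22
ES_I = 20; EF_I = 20+9 = 29
ES_J = max(EF_A=12, EF_E=16, EF_F=6, EF_G=10, EF_H=22, EF_I=29) = 29; EF_J = 29+6 = 35
Expected project duration μ = 35 days. Critical path: B → D → I → J.

35 days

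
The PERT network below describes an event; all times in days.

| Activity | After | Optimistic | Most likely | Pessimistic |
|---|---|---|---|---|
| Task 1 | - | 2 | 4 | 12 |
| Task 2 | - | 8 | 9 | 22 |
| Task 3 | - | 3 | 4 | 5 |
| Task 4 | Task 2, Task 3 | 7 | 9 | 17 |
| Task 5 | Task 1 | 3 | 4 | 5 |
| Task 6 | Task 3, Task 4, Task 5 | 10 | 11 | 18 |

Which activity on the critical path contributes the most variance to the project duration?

Task 2

te_Task 1 = (2 + 4·4 + 12)/6 = 30/6 = 5; σ²_Task 1 = ((12−2)/6)² = 2.778
te_Task 2 = (8 + 4·9 + 22)/6 = 66/6 = 11; σ²_Task 2 = ((22−8)/6)² = 5.444
te_Task 3 = (3 + 4·4 + 5)/6 = 24/6 = 4; σ²_Task 3 = ((5−3)/6)² = 0.111
te_Task 4 = (7 + 4·9 + 17)/6 = 60/6 = 10; σ²_Task 4 = ((17−7)/6)² = 2.778
te_Task 5 = (3 + 4·4 + 5)/6 = 24/6 = 4; σ²_Task 5 = ((5−3)/6)² = 0.111
te_Task 6 = (10 + 4·11 + 18)/6 = 72/6 = 12; σ²_Task 6 = ((18−10)/6)² = 1.778

Forward pass:
ES_Task 1 = 0; EF_Task 1 = 5
ES_Task 2 = 0; EF_Task 2 = 11
ES_Task 3 = 0; EF_Task 3 = 4
ES_Task 4 = max(EF_Task 2=11, EF_Task 3=4) = 11; EF_Task 4 = 11+10 = 21
ES_Task 5 = 5; EF_Task 5 = 5+4 = 9
ES_Task 6 = max(EF_Task 3=4, EF_Task 4=21, EF_Task 5=9) = 21; EF_Task 6 = 21+12 = 33
Expected project duration μ = 33 days. Critical path: Task 2 → Task 4 → Task 6.

Variances on critical path: σ²_Task 2=5.444, σ²_Task 4=2.778, σ²_Task 6=1.778.
Largest is σ²_Task 2 = 5.444.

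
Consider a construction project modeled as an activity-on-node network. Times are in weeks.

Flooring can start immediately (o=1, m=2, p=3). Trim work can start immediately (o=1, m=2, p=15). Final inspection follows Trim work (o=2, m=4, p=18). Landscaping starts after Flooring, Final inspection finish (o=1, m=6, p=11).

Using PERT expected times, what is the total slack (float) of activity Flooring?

8 weeks

te_Flooring = (1 + 4·2 + 3)/6 = 12/6 = 2
te_Trim work = (1 + 4·2 + 15)/6 = 24/6 = 4
te_Final inspection = (2 + 4·4 + 18)/6 = 36/6 = 6
te_Landscaping = (1 + 4·6 + 11)/6 = 36/6 = 6

Forward pass:
ES_Flooring = 0; EF_Flooring = 2
ES_Trim work = 0; EF_Trim work = 4
ES_Final inspection = 4; EF_Final inspection = 4+6 = 10
ES_Landscaping = max(EF_Flooring=2, EF_Final inspection=10) = 10; EF_Landscaping = 10+6 = 16
Expected project duration μ = 16 weeks. Critical path: Trim work → Final inspection → Landscaping.

Backward pass:
LF_Landscaping = 16; LS_Landscaping = 16−6 = 10
LF_Final inspection = LS_Landscaping = 10; LS_Final inspection = 10−6 = 4
LF_Trim work = LS_Final inspection = 4; LS_Trim work = 4−4 = 0
LF_Flooring = LS_Landscaping = 10; LS_Flooring = 10−2 = 8
Slack_Flooring = LS_Flooring − ES_Flooring = 8 − 0 = 8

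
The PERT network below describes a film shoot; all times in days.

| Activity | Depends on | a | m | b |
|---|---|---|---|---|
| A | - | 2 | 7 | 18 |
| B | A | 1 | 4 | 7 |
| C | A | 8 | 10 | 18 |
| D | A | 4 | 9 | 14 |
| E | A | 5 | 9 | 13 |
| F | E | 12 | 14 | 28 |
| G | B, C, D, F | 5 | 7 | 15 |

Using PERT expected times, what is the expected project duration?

41 days

te_A = (2 + 4·7 + 18)/6 = 48/6 = 8
te_B = (1 + 4·4 + 7)/6 = 24/6 = 4
te_C = (8 + 4·10 + 18)/6 = 66/6 = 11
te_D = (4 + 4·9 + 14)/6 = 54/6 = 9
te_E = (5 + 4·9 + 13)/6 = 54/6 = 9
te_F = (12 + 4·14 + 28)/6 = 96/6 = 16
te_G = (5 + 4·7 + 15)/6 = 48/6 = 8

Forward pass:
ES_A = 0; EF_A = 8
ES_B = 8; EF_B = 8+4 = 12
ES_C = 8; EF_C = 8+11 = 19
ES_D = 8; EF_D = 8+9 = 17
ES_E = 8; EF_E = 8+9 = 17
ES_F = 17; EF_F = 17+16 = 33
ES_G = max(EF_B=12, EF_C=19, EF_D=17, EF_F=33) = 33; EF_G = 33+8 = 41
Expected project duration μ = 41 days. Critical path: A → E → F → G.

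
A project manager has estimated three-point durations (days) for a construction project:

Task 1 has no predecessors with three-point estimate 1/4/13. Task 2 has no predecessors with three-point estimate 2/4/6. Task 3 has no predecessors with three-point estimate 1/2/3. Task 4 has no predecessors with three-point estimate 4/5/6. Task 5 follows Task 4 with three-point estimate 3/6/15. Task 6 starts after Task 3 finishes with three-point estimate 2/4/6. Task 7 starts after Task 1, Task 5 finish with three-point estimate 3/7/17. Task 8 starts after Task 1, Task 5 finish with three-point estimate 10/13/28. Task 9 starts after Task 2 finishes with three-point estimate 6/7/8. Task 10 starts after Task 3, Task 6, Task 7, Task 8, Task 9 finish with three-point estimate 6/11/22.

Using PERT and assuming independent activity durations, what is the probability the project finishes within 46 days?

te_Task 1 = (1 + 4·4 + 13)/6 = 30/6 = 5; σ²_Task 1 = ((13−1)/6)² = 4.000
te_Task 2 = (2 + 4·4 + 6)/6 = 24/6 = 4; σ²_Task 2 = ((6−2)/6)² = 0.444
te_Task 3 = (1 + 4·2 + 3)/6 = 12/6 = 2; σ²_Task 3 = ((3−1)/6)² = 0.111
te_Task 4 = (4 + 4·5 + 6)/6 = 30/6 = 5; σ²_Task 4 = ((6−4)/6)² = 0.111
te_Task 5 = (3 + 4·6 + 15)/6 = 42/6 = 7; σ²_Task 5 = ((15−3)/6)² = 4.000
te_Task 6 = (2 + 4·4 + 6)/6 = 24/6 = 4; σ²_Task 6 = ((6−2)/6)² = 0.444
te_Task 7 = (3 + 4·7 + 17)/6 = 48/6 = 8; σ²_Task 7 = ((17−3)/6)² = 5.444
te_Task 8 = (10 + 4·13 + 28)/6 = 90/6 = 15; σ²_Task 8 = ((28−10)/6)² = 9.000
te_Task 9 = (6 + 4·7 + 8)/6 = 42/6 = 7; σ²_Task 9 = ((8−6)/6)² = 0.111
te_Task 10 = (6 + 4·11 + 22)/6 = 72/6 = 12; σ²_Task 10 = ((22−6)/6)² = 7.111

Forward pass:
ES_Task 1 = 0; EF_Task 1 = 5
ES_Task 2 = 0; EF_Task 2 = 4
ES_Task 3 = 0; EF_Task 3 = 2
ES_Task 4 = 0; EF_Task 4 = 5
ES_Task 5 = 5; EF_Task 5 = 5+7 = 12
ES_Task 6 = 2; EF_Task 6 = 2+4 = 6
ES_Task 7 = max(EF_Task 1=5, EF_Task 5=12) = 12; EF_Task 7 = 12+8 = 20
ES_Task 8 = max(EF_Task 1=5, EF_Task 5=12) = 12; EF_Task 8 = 12+15 = 27
ES_Task 9 = 4; EF_Task 9 = 4+7 = 11
ES_Task 10 = max(EF_Task 3=2, EF_Task 6=6, EF_Task 7=20, EF_Task 8=27, EF_Task 9=11) = 27; EF_Task 10 = 27+12 = 39
Expected project duration μ = 39 days. Critical path: Task 4 → Task 5 → Task 8 → Task 10.

Variance along critical path = 0.111 + 4.000 + 9.000 + 7.111 = 20.222; σ = √20.222 = 4.497 days.
Z = (46 − 39) / 4.497 = 1.557
P(T ≤ 46) = Φ(1.557) ≈ 0.940

0.940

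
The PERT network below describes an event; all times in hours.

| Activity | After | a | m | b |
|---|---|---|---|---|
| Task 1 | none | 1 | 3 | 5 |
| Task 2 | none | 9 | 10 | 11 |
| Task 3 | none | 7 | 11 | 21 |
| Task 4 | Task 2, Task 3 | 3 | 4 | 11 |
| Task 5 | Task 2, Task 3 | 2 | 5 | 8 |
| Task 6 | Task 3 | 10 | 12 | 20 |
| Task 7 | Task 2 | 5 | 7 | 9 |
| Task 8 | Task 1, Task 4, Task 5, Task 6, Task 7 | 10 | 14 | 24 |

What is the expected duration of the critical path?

40 hours

te_Task 1 = (1 + 4·3 + 5)/6 = 18/6 = 3
te_Task 2 = (9 + 4·10 + 11)/6 = 60/6 = 10
te_Task 3 = (7 + 4·11 + 21)/6 = 72/6 = 12
te_Task 4 = (3 + 4·4 + 11)/6 = 30/6 = 5
te_Task 5 = (2 + 4·5 + 8)/6 = 30/6 = 5
te_Task 6 = (10 + 4·12 + 20)/6 = 78/6 = 13
te_Task 7 = (5 + 4·7 + 9)/6 = 42/6 = 7
te_Task 8 = (10 + 4·14 + 24)/6 = 90/6 = 15

Forward pass:
ES_Task 1 = 0; EF_Task 1 = 3
ES_Task 2 = 0; EF_Task 2 = 10
ES_Task 3 = 0; EF_Task 3 = 12
ES_Task 4 = max(EF_Task 2=10, EF_Task 3=12) = 12; EF_Task 4 = 12+5 = 17
ES_Task 5 = max(EF_Task 2=10, EF_Task 3=12) = 12; EF_Task 5 = 12+5 = 17
ES_Task 6 = 12; EF_Task 6 = 12+13 = 25
ES_Task 7 = 10; EF_Task 7 = 10+7 = 17
ES_Task 8 = max(EF_Task 1=3, EF_Task 4=17, EF_Task 5=17, EF_Task 6=25, EF_Task 7=17) = 25; EF_Task 8 = 25+15 = 40
Expected project duration μ = 40 hours. Critical path: Task 3 → Task 6 → Task 8.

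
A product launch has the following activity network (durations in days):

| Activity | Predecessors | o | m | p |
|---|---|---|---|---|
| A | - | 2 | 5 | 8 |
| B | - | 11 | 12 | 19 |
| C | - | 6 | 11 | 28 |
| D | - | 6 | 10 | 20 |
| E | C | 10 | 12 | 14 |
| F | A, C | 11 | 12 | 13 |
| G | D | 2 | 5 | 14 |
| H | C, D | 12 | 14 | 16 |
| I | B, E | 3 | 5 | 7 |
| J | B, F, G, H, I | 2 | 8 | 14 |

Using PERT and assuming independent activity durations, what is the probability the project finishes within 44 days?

0.919

te_A = (2 + 4·5 + 8)/6 = 30/6 = 5; σ²_A = ((8−2)/6)² = 1.000
te_B = (11 + 4·12 + 19)/6 = 78/6 = 13; σ²_B = ((19−11)/6)² = 1.778
te_C = (6 + 4·11 + 28)/6 = 78/6 = 13; σ²_C = ((28−6)/6)² = 13.444
te_D = (6 + 4·10 + 20)/6 = 66/6 = 11; σ²_D = ((20−6)/6)² = 5.444
te_E = (10 + 4·12 + 14)/6 = 72/6 = 12; σ²_E = ((14−10)/6)² = 0.444
te_F = (11 + 4·12 + 13)/6 = 72/6 = 12; σ²_F = ((13−11)/6)² = 0.111
te_G = (2 + 4·5 + 14)/6 = 36/6 = 6; σ²_G = ((14−2)/6)² = 4.000
te_H = (12 + 4·14 + 16)/6 = 84/6 = 14; σ²_H = ((16−12)/6)² = 0.444
te_I = (3 + 4·5 + 7)/6 = 30/6 = 5; σ²_I = ((7−3)/6)² = 0.444
te_J = (2 + 4·8 + 14)/6 = 48/6 = 8; σ²_J = ((14−2)/6)² = 4.000

Forward pass:
ES_A = 0; EF_A = 5
ES_B = 0; EF_B = 13
ES_C = 0; EF_C = 13
ES_D = 0; EF_D = 11
ES_E = 13; EF_E = 13+12 = 25
ES_F = max(EF_A=5, EF_C=13) = 13; EF_F = 13+12 = 25
ES_G = 11; EF_G = 11+6 = 17
ES_H = max(EF_C=13, EF_D=11) = 13; EF_H = 13+14 = 27
ES_I = max(EF_B=13, EF_E=25) = 25; EF_I = 25+5 = 30
ES_J = max(EF_B=13, EF_F=25, EF_G=17, EF_H=27, EF_I=30) = 30; EF_J = 30+8 = 38
Expected project duration μ = 38 days. Critical path: C → E → I → J.

Variance along critical path = 13.444 + 0.444 + 0.444 + 4.000 = 18.333; σ = √18.333 = 4.282 days.
Z = (44 − 38) / 4.282 = 1.401
P(T ≤ 44) = Φ(1.401) ≈ 0.919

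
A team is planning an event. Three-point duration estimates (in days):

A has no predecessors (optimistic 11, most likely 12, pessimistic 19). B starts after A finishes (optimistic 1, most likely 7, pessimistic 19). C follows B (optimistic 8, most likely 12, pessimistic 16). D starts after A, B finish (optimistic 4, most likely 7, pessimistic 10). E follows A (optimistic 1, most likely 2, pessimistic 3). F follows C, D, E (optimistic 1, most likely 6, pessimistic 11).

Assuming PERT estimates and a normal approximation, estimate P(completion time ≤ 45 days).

0.937

te_A = (11 + 4·12 + 19)/6 = 78/6 = 13; σ²_A = ((19−11)/6)² = 1.778
te_B = (1 + 4·7 + 19)/6 = 48/6 = 8; σ²_B = ((19−1)/6)² = 9.000
te_C = (8 + 4·12 + 16)/6 = 72/6 = 12; σ²_C = ((16−8)/6)² = 1.778
te_D = (4 + 4·7 + 10)/6 = 42/6 = 7; σ²_D = ((10−4)/6)² = 1.000
te_E = (1 + 4·2 + 3)/6 = 12/6 = 2; σ²_E = ((3−1)/6)² = 0.111
te_F = (1 + 4·6 + 11)/6 = 36/6 = 6; σ²_F = ((11−1)/6)² = 2.778

Forward pass:
ES_A = 0; EF_A = 13
ES_B = 13; EF_B = 13+8 = 21
ES_C = 21; EF_C = 21+12 = 33
ES_D = max(EF_A=13, EF_B=21) = 21; EF_D = 21+7 = 28
ES_E = 13; EF_E = 13+2 = 15
ES_F = max(EF_C=33, EF_D=28, EF_E=15) = 33; EF_F = 33+6 = 39
Expected project duration μ = 39 days. Critical path: A → B → C → F.

Variance along critical path = 1.778 + 9.000 + 1.778 + 2.778 = 15.333; σ = √15.333 = 3.916 days.
Z = (45 − 39) / 3.916 = 1.532
P(T ≤ 45) = Φ(1.532) ≈ 0.937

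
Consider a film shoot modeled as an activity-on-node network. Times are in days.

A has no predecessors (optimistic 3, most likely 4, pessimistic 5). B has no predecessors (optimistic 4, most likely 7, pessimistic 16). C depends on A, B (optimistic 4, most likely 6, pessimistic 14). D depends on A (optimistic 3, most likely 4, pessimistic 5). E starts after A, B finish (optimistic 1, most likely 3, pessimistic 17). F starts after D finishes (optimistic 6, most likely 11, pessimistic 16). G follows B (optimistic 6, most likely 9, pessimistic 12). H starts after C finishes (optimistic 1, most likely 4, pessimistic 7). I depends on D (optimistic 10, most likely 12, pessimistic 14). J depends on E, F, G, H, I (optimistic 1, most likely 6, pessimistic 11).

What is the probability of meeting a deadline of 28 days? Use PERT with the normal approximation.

0.859

te_A = (3 + 4·4 + 5)/6 = 24/6 = 4; σ²_A = ((5−3)/6)² = 0.111
te_B = (4 + 4·7 + 16)/6 = 48/6 = 8; σ²_B = ((16−4)/6)² = 4.000
te_C = (4 + 4·6 + 14)/6 = 42/6 = 7; σ²_C = ((14−4)/6)² = 2.778
te_D = (3 + 4·4 + 5)/6 = 24/6 = 4; σ²_D = ((5−3)/6)² = 0.111
te_E = (1 + 4·3 + 17)/6 = 30/6 = 5; σ²_E = ((17−1)/6)² = 7.111
te_F = (6 + 4·11 + 16)/6 = 66/6 = 11; σ²_F = ((16−6)/6)² = 2.778
te_G = (6 + 4·9 + 12)/6 = 54/6 = 9; σ²_G = ((12−6)/6)² = 1.000
te_H = (1 + 4·4 + 7)/6 = 24/6 = 4; σ²_H = ((7−1)/6)² = 1.000
te_I = (10 + 4·12 + 14)/6 = 72/6 = 12; σ²_I = ((14−10)/6)² = 0.444
te_J = (1 + 4·6 + 11)/6 = 36/6 = 6; σ²_J = ((11−1)/6)² = 2.778

Forward pass:
ES_A = 0; EF_A = 4
ES_B = 0; EF_B = 8
ES_C = max(EF_A=4, EF_B=8) = 8; EF_C = 8+7 = 15
ES_D = 4; EF_D = 4+4 = 8
ES_E = max(EF_A=4, EF_B=8) = 8; EF_E = 8+5 = 13
ES_F = 8; EF_F = 8+11 = 19
ES_G = 8; EF_G = 8+9 = 17
ES_H = 15; EF_H = 15+4 = 19
ES_I = 8; EF_I = 8+12 = 20
ES_J = max(EF_E=13, EF_F=19, EF_G=17, EF_H=19, EF_I=20) = 20; EF_J = 20+6 = 26
Expected project duration μ = 26 days. Critical path: A → D → I → J.

Variance along critical path = 0.111 + 0.111 + 0.444 + 2.778 = 3.444; σ = √3.444 = 1.856 days.
Z = (28 − 26) / 1.856 = 1.078
P(T ≤ 28) = Φ(1.078) ≈ 0.859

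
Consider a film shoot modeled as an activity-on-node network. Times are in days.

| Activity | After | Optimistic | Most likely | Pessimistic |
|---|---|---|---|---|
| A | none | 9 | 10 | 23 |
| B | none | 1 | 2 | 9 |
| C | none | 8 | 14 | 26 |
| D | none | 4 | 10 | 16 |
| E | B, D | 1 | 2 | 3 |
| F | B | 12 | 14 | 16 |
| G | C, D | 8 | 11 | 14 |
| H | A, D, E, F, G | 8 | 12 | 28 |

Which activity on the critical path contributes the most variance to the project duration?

te_A = (9 + 4·10 + 23)/6 = 72/6 = 12; σ²_A = ((23−9)/6)² = 5.444
te_B = (1 + 4·2 + 9)/6 = 18/6 = 3; σ²_B = ((9−1)/6)² = 1.778
te_C = (8 + 4·14 + 26)/6 = 90/6 = 15; σ²_C = ((26−8)/6)² = 9.000
te_D = (4 + 4·10 + 16)/6 = 60/6 = 10; σ²_D = ((16−4)/6)² = 4.000
te_E = (1 + 4·2 + 3)/6 = 12/6 = 2; σ²_E = ((3−1)/6)² = 0.111
te_F = (12 + 4·14 + 16)/6 = 84/6 = 14; σ²_F = ((16−12)/6)² = 0.444
te_G = (8 + 4·11 + 14)/6 = 66/6 = 11; σ²_G = ((14−8)/6)² = 1.000
te_H = (8 + 4·12 + 28)/6 = 84/6 = 14; σ²_H = ((28−8)/6)² = 11.111

Forward pass:
ES_A = 0; EF_A = 12
ES_B = 0; EF_B = 3
ES_C = 0; EF_C = 15
ES_D = 0; EF_D = 10
ES_E = max(EF_B=3, EF_D=10) = 10; EF_E = 10+2 = 12
ES_F = 3; EF_F = 3+14 = 17
ES_G = max(EF_C=15, EF_D=10) = 15; EF_G = 15+11 = 26
ES_H = max(EF_A=12, EF_D=10, EF_E=12, EF_F=17, EF_G=26) = 26; EF_H = 26+14 = 40
Expected project duration μ = 40 days. Critical path: C → G → H.

Variances on critical path: σ²_C=9.000, σ²_G=1.000, σ²_H=11.111.
Largest is σ²_H = 11.111.

H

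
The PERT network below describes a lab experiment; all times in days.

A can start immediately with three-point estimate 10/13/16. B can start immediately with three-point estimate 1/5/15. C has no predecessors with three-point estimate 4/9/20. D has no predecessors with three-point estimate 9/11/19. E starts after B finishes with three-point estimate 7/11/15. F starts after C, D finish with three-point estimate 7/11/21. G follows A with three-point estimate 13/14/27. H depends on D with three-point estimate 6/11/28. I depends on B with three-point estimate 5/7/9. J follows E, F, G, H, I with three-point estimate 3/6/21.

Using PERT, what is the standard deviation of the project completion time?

3.93 days

te_A = (10 + 4·13 + 16)/6 = 78/6 = 13; σ²_A = ((16−10)/6)² = 1.000
te_B = (1 + 4·5 + 15)/6 = 36/6 = 6; σ²_B = ((15−1)/6)² = 5.444
te_C = (4 + 4·9 + 20)/6 = 60/6 = 10; σ²_C = ((20−4)/6)² = 7.111
te_D = (9 + 4·11 + 19)/6 = 72/6 = 12; σ²_D = ((19−9)/6)² = 2.778
te_E = (7 + 4·11 + 15)/6 = 66/6 = 11; σ²_E = ((15−7)/6)² = 1.778
te_F = (7 + 4·11 + 21)/6 = 72/6 = 12; σ²_F = ((21−7)/6)² = 5.444
te_G = (13 + 4·14 + 27)/6 = 96/6 = 16; σ²_G = ((27−13)/6)² = 5.444
te_H = (6 + 4·11 + 28)/6 = 78/6 = 13; σ²_H = ((28−6)/6)² = 13.444
te_I = (5 + 4·7 + 9)/6 = 42/6 = 7; σ²_I = ((9−5)/6)² = 0.444
te_J = (3 + 4·6 + 21)/6 = 48/6 = 8; σ²_J = ((21−3)/6)² = 9.000

Forward pass:
ES_A = 0; EF_A = 13
ES_B = 0; EF_B = 6
ES_C = 0; EF_C = 10
ES_D = 0; EF_D = 12
ES_E = 6; EF_E = 6+11 = 17
ES_F = max(EF_C=10, EF_D=12) = 12; EF_F = 12+12 = 24
ES_G = 13; EF_G = 13+16 = 29
ES_H = 12; EF_H = 12+13 = 25
ES_I = 6; EF_I = 6+7 = 13
ES_J = max(EF_E=17, EF_F=24, EF_G=29, EF_H=25, EF_I=13) = 29; EF_J = 29+8 = 37
Expected project duration μ = 37 days. Critical path: A → G → J.

Variance along critical path = 1.000 + 5.444 + 9.000 = 15.444
σ = √15.444 = 3.930 days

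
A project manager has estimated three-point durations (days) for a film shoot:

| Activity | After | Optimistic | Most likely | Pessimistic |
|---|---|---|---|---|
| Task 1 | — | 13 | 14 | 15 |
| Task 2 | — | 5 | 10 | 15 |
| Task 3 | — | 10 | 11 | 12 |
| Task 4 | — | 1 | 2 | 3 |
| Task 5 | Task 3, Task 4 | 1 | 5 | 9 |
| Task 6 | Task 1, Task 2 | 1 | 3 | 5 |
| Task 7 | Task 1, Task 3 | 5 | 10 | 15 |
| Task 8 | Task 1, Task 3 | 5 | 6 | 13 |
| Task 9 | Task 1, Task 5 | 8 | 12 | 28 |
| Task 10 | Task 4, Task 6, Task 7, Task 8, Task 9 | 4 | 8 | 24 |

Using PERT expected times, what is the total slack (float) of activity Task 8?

9 days

te_Task 1 = (13 + 4·14 + 15)/6 = 84/6 = 14
te_Task 2 = (5 + 4·10 + 15)/6 = 60/6 = 10
te_Task 3 = (10 + 4·11 + 12)/6 = 66/6 = 11
te_Task 4 = (1 + 4·2 + 3)/6 = 12/6 = 2
te_Task 5 = (1 + 4·5 + 9)/6 = 30/6 = 5
te_Task 6 = (1 + 4·3 + 5)/6 = 18/6 = 3
te_Task 7 = (5 + 4·10 + 15)/6 = 60/6 = 10
te_Task 8 = (5 + 4·6 + 13)/6 = 42/6 = 7
te_Task 9 = (8 + 4·12 + 28)/6 = 84/6 = 14
te_Task 10 = (4 + 4·8 + 24)/6 = 60/6 = 10

Forward pass:
ES_Task 1 = 0; EF_Task 1 = 14
ES_Task 2 = 0; EF_Task 2 = 10
ES_Task 3 = 0; EF_Task 3 = 11
ES_Task 4 = 0; EF_Task 4 = 2
ES_Task 5 = max(EF_Task 3=11, EF_Task 4=2) = 11; EF_Task 5 = 11+5 = 16
ES_Task 6 = max(EF_Task 1=14, EF_Task 2=10) = 14; EF_Task 6 = 14+3 = 17
ES_Task 7 = max(EF_Task 1=14, EF_Task 3=11) = 14; EF_Task 7 = 14+10 = 24
ES_Task 8 = max(EF_Task 1=14, EF_Task 3=11) = 14; EF_Task 8 = 14+7 = 21
ES_Task 9 = max(EF_Task 1=14, EF_Task 5=16) = 16; EF_Task 9 = 16+14 = 30
ES_Task 10 = max(EF_Task 4=2, EF_Task 6=17, EF_Task 7=24, EF_Task 8=21, EF_Task 9=30) = 30; EF_Task 10 = 30+10 = 40
Expected project duration μ = 40 days. Critical path: Task 3 → Task 5 → Task 9 → Task 10.

Backward pass:
LF_Task 10 = 40; LS_Task 10 = 40−10 = 30
LF_Task 9 = LS_Task 10 = 30; LS_Task 9 = 30−14 = 16
LF_Task 8 = LS_Task 10 = 30; LS_Task 8 = 30−7 = 23
LF_Task 7 = LS_Task 10 = 30; LS_Task 7 = 30−10 = 20
LF_Task 6 = LS_Task 10 = 30; LS_Task 6 = 30−3 = 27
LF_Task 5 = LS_Task 9 = 16; LS_Task 5 = 16−5 = 11
LF_Task 4 = min(LS_Task 5=11, LS_Task 10=30) = 11; LS_Task 4 = 11−2 = 9
LF_Task 3 = min(LS_Task 5=11, LS_Task 7=20, LS_Task 8=23) = 11; LS_Task 3 = 11−11 = 0
LF_Task 2 = LS_Task 6 = 27; LS_Task 2 = 27−10 = 17
LF_Task 1 = min(LS_Task 6=27, LS_Task 7=20, LS_Task 8=23, LS_Task 9=16) = 16; LS_Task 1 = 16−14 = 2
Slack_Task 8 = LS_Task 8 − ES_Task 8 = 23 − 14 = 9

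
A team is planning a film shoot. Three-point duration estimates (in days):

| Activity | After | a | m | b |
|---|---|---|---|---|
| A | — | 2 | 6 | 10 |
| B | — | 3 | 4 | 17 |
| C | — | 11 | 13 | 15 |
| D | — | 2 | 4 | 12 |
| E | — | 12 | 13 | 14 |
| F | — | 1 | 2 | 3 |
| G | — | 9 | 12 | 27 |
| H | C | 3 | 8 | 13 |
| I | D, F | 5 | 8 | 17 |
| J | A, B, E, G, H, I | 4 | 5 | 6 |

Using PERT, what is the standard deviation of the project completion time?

1.83 days

te_A = (2 + 4·6 + 10)/6 = 36/6 = 6; σ²_A = ((10−2)/6)² = 1.778
te_B = (3 + 4·4 + 17)/6 = 36/6 = 6; σ²_B = ((17−3)/6)² = 5.444
te_C = (11 + 4·13 + 15)/6 = 78/6 = 13; σ²_C = ((15−11)/6)² = 0.444
te_D = (2 + 4·4 + 12)/6 = 30/6 = 5; σ²_D = ((12−2)/6)² = 2.778
te_E = (12 + 4·13 + 14)/6 = 78/6 = 13; σ²_E = ((14−12)/6)² = 0.111
te_F = (1 + 4·2 + 3)/6 = 12/6 = 2; σ²_F = ((3−1)/6)² = 0.111
te_G = (9 + 4·12 + 27)/6 = 84/6 = 14; σ²_G = ((27−9)/6)² = 9.000
te_H = (3 + 4·8 + 13)/6 = 48/6 = 8; σ²_H = ((13−3)/6)² = 2.778
te_I = (5 + 4·8 + 17)/6 = 54/6 = 9; σ²_I = ((17−5)/6)² = 4.000
te_J = (4 + 4·5 + 6)/6 = 30/6 = 5; σ²_J = ((6−4)/6)² = 0.111

Forward pass:
ES_A = 0; EF_A = 6
ES_B = 0; EF_B = 6
ES_C = 0; EF_C = 13
ES_D = 0; EF_D = 5
ES_E = 0; EF_E = 13
ES_F = 0; EF_F = 2
ES_G = 0; EF_G = 14
ES_H = 13; EF_H = 13+8 = 21
ES_I = max(EF_D=5, EF_F=2) = 5; EF_I = 5+9 = 14
ES_J = max(EF_A=6, EF_B=6, EF_E=13, EF_G=14, EF_H=21, EF_I=14) = 21; EF_J = 21+5 = 26
Expected project duration μ = 26 days. Critical path: C → H → J.

Variance along critical path = 0.444 + 2.778 + 0.111 = 3.333
σ = √3.333 = 1.826 days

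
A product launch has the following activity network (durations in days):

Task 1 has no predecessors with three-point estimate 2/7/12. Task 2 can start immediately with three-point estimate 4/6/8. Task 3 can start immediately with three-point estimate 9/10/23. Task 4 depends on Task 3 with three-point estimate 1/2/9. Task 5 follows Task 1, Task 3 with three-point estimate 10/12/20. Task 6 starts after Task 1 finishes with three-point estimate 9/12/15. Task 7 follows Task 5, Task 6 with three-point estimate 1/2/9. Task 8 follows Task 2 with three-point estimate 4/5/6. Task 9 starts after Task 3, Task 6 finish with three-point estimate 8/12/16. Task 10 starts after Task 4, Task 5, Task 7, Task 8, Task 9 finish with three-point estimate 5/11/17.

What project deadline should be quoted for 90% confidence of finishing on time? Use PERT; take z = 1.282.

46.0 days

te_Task 1 = (2 + 4·7 + 12)/6 = 42/6 = 7; σ²_Task 1 = ((12−2)/6)² = 2.778
te_Task 2 = (4 + 4·6 + 8)/6 = 36/6 = 6; σ²_Task 2 = ((8−4)/6)² = 0.444
te_Task 3 = (9 + 4·10 + 23)/6 = 72/6 = 12; σ²_Task 3 = ((23−9)/6)² = 5.444
te_Task 4 = (1 + 4·2 + 9)/6 = 18/6 = 3; σ²_Task 4 = ((9−1)/6)² = 1.778
te_Task 5 = (10 + 4·12 + 20)/6 = 78/6 = 13; σ²_Task 5 = ((20−10)/6)² = 2.778
te_Task 6 = (9 + 4·12 + 15)/6 = 72/6 = 12; σ²_Task 6 = ((15−9)/6)² = 1.000
te_Task 7 = (1 + 4·2 + 9)/6 = 18/6 = 3; σ²_Task 7 = ((9−1)/6)² = 1.778
te_Task 8 = (4 + 4·5 + 6)/6 = 30/6 = 5; σ²_Task 8 = ((6−4)/6)² = 0.111
te_Task 9 = (8 + 4·12 + 16)/6 = 72/6 = 12; σ²_Task 9 = ((16−8)/6)² = 1.778
te_Task 10 = (5 + 4·11 + 17)/6 = 66/6 = 11; σ²_Task 10 = ((17−5)/6)² = 4.000

Forward pass:
ES_Task 1 = 0; EF_Task 1 = 7
ES_Task 2 = 0; EF_Task 2 = 6
ES_Task 3 = 0; EF_Task 3 = 12
ES_Task 4 = 12; EF_Task 4 = 12+3 = 15
ES_Task 5 = max(EF_Task 1=7, EF_Task 3=12) = 12; EF_Task 5 = 12+13 = 25
ES_Task 6 = 7; EF_Task 6 = 7+12 = 19
ES_Task 7 = max(EF_Task 5=25, EF_Task 6=19) = 25; EF_Task 7 = 25+3 = 28
ES_Task 8 = 6; EF_Task 8 = 6+5 = 11
ES_Task 9 = max(EF_Task 3=12, EF_Task 6=19) = 19; EF_Task 9 = 19+12 = 31
ES_Task 10 = max(EF_Task 4=15, EF_Task 5=25, EF_Task 7=28, EF_Task 8=11, EF_Task 9=31) = 31; EF_Task 10 = 31+11 = 42
Expected project duration μ = 42 days. Critical path: Task 1 → Task 6 → Task 9 → Task 10.

Variance along critical path = 2.778 + 1.000 + 1.778 + 4.000 = 9.556; σ = 3.091 days.
D = μ + z·σ = 42 + 1.282·3.091 = 46.0 days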